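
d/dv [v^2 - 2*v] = 2*v - 2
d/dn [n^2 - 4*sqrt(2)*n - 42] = 2*n - 4*sqrt(2)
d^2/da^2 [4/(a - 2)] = 8/(a - 2)^3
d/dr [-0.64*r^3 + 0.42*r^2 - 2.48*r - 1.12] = -1.92*r^2 + 0.84*r - 2.48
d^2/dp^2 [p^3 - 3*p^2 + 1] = 6*p - 6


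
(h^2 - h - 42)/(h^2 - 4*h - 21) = (h + 6)/(h + 3)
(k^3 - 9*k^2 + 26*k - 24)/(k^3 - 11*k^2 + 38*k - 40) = (k - 3)/(k - 5)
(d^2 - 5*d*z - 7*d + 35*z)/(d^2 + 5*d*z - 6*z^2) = (d^2 - 5*d*z - 7*d + 35*z)/(d^2 + 5*d*z - 6*z^2)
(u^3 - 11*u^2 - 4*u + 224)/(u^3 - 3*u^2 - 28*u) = (u - 8)/u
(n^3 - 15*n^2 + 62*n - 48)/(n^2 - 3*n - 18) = (n^2 - 9*n + 8)/(n + 3)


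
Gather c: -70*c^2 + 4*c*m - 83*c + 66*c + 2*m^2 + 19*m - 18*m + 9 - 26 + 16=-70*c^2 + c*(4*m - 17) + 2*m^2 + m - 1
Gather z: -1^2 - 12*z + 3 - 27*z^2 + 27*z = -27*z^2 + 15*z + 2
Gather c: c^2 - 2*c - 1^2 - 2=c^2 - 2*c - 3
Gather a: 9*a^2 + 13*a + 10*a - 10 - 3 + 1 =9*a^2 + 23*a - 12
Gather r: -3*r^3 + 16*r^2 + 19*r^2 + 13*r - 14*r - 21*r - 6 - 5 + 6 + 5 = -3*r^3 + 35*r^2 - 22*r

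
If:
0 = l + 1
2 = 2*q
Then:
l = -1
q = 1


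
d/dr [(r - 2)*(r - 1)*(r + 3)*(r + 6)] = 4*r^3 + 18*r^2 - 14*r - 36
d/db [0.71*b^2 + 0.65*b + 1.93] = 1.42*b + 0.65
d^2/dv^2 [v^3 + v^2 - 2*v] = 6*v + 2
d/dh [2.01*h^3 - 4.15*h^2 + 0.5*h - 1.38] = 6.03*h^2 - 8.3*h + 0.5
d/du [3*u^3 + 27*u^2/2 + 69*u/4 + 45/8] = 9*u^2 + 27*u + 69/4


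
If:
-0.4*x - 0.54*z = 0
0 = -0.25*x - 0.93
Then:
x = -3.72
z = 2.76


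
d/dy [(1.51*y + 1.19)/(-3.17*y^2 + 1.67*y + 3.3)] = (4.7867*y^2 + 7.5446*y + 2.9957)/(10.0489*y^4 - 10.5878*y^3 - 18.1331*y^2 + 11.022*y + 10.89)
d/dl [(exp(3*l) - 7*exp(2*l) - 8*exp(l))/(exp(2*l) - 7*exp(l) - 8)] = exp(l)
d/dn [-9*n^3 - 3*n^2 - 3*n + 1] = -27*n^2 - 6*n - 3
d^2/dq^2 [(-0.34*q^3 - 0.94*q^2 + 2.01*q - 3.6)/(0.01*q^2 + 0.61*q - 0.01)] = (-5.42101086242752e-20*q^5 - 0.241226*q^3 + 0.00971999999999962*q^2 - 0.130758*q - 2.655506)/(1.0e-6*q^6 + 0.000183*q^5 + 0.01116*q^4 + 0.226615*q^3 - 0.01116*q^2 + 0.000183*q - 1.0e-6)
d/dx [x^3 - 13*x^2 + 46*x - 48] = 3*x^2 - 26*x + 46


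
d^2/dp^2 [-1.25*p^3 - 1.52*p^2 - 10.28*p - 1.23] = -7.5*p - 3.04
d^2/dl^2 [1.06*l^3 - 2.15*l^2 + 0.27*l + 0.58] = 6.36*l - 4.3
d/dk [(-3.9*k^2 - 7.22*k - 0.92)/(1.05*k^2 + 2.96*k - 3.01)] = (-3.963*k^2 + 25.41*k + 24.4554)/(1.1025*k^4 + 6.216*k^3 + 2.4406*k^2 - 17.8192*k + 9.0601)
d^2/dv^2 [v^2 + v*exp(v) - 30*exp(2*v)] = v*exp(v) - 120*exp(2*v) + 2*exp(v) + 2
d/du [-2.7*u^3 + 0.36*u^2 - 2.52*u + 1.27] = -8.1*u^2 + 0.72*u - 2.52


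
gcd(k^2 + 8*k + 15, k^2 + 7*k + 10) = k + 5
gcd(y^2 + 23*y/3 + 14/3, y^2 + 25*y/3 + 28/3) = y + 7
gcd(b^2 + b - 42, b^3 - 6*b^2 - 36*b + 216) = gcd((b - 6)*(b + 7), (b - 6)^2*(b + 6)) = b - 6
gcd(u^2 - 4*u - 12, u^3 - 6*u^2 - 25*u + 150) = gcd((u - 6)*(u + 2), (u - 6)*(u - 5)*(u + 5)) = u - 6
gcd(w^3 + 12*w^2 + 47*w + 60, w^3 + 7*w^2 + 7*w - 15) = w^2 + 8*w + 15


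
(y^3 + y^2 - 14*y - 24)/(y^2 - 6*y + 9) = (y^3 + y^2 - 14*y - 24)/(y^2 - 6*y + 9)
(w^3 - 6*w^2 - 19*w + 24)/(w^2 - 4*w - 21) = (w^2 - 9*w + 8)/(w - 7)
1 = 1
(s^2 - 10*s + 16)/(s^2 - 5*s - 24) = (s - 2)/(s + 3)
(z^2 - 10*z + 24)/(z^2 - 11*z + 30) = (z - 4)/(z - 5)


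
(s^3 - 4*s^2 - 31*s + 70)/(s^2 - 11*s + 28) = (s^2 + 3*s - 10)/(s - 4)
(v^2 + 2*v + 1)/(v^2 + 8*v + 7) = (v + 1)/(v + 7)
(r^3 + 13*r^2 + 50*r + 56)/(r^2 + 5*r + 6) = (r^2 + 11*r + 28)/(r + 3)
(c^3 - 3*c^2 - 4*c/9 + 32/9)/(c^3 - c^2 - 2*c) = (c^2 - 4*c + 32/9)/(c*(c - 2))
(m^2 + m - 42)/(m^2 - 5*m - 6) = (m + 7)/(m + 1)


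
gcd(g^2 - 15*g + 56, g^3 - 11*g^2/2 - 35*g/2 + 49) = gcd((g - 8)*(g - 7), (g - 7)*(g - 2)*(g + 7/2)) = g - 7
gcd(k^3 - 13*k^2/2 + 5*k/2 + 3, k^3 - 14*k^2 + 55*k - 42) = k^2 - 7*k + 6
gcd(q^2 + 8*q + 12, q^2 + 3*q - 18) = q + 6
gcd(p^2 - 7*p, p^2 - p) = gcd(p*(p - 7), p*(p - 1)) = p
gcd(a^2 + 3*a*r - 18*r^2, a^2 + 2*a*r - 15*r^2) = -a + 3*r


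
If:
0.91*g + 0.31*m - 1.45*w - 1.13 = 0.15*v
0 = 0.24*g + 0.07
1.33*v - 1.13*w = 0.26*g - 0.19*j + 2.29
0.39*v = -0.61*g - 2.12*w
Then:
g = -0.29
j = 43.9986504723347*w + 8.46013270355376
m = 2.04714640198511*w + 4.72208436724566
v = 0.456196581196581 - 5.43589743589744*w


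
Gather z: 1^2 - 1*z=1 - z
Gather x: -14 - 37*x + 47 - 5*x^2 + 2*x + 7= -5*x^2 - 35*x + 40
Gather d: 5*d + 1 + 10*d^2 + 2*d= 10*d^2 + 7*d + 1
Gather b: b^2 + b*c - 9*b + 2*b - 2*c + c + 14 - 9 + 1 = b^2 + b*(c - 7) - c + 6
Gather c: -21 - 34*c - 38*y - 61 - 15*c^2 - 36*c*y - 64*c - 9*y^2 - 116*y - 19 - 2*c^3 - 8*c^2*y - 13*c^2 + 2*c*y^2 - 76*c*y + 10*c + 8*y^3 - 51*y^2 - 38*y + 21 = -2*c^3 + c^2*(-8*y - 28) + c*(2*y^2 - 112*y - 88) + 8*y^3 - 60*y^2 - 192*y - 80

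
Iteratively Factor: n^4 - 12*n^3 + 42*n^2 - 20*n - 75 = (n - 5)*(n^3 - 7*n^2 + 7*n + 15) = (n - 5)*(n - 3)*(n^2 - 4*n - 5) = (n - 5)*(n - 3)*(n + 1)*(n - 5)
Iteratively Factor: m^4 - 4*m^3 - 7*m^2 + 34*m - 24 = (m - 2)*(m^3 - 2*m^2 - 11*m + 12) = (m - 2)*(m + 3)*(m^2 - 5*m + 4) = (m - 4)*(m - 2)*(m + 3)*(m - 1)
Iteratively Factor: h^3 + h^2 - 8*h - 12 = (h + 2)*(h^2 - h - 6) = (h + 2)^2*(h - 3)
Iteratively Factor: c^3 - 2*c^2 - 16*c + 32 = (c - 4)*(c^2 + 2*c - 8) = (c - 4)*(c - 2)*(c + 4)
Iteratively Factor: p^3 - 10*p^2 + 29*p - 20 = (p - 4)*(p^2 - 6*p + 5) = (p - 4)*(p - 1)*(p - 5)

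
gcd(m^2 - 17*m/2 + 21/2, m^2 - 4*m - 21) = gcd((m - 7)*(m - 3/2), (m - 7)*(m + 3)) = m - 7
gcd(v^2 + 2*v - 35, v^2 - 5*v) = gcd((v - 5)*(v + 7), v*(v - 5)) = v - 5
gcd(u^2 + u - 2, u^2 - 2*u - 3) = 1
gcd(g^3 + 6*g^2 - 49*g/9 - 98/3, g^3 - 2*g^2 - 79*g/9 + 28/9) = g + 7/3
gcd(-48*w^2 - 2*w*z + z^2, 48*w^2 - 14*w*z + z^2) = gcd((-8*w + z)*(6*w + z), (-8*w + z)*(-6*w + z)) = -8*w + z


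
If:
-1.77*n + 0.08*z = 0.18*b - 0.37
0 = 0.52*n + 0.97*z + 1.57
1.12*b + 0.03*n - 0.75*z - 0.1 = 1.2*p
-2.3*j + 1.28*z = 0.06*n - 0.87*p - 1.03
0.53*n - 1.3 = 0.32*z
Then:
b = -9.89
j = -3.80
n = 1.11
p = -7.90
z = -2.22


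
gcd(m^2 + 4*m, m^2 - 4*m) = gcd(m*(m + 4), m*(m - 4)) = m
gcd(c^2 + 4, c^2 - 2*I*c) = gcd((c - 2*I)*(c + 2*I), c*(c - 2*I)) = c - 2*I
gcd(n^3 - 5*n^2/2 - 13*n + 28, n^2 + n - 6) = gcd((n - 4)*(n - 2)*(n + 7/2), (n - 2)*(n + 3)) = n - 2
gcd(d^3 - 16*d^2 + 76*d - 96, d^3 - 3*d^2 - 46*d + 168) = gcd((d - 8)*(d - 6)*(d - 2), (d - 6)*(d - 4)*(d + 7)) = d - 6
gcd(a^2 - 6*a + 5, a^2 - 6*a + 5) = a^2 - 6*a + 5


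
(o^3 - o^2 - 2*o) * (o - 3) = o^4 - 4*o^3 + o^2 + 6*o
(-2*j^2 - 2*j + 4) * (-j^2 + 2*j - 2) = 2*j^4 - 2*j^3 - 4*j^2 + 12*j - 8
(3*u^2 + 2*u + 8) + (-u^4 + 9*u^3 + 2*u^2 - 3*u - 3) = -u^4 + 9*u^3 + 5*u^2 - u + 5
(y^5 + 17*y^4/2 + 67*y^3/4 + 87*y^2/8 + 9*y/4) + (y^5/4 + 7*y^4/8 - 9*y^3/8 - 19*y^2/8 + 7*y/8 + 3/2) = 5*y^5/4 + 75*y^4/8 + 125*y^3/8 + 17*y^2/2 + 25*y/8 + 3/2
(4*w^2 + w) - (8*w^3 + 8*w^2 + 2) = -8*w^3 - 4*w^2 + w - 2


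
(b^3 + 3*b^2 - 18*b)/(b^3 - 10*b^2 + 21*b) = (b + 6)/(b - 7)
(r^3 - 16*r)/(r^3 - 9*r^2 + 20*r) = (r + 4)/(r - 5)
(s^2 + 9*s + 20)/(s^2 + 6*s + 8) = (s + 5)/(s + 2)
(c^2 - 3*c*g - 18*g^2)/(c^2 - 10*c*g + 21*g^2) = (c^2 - 3*c*g - 18*g^2)/(c^2 - 10*c*g + 21*g^2)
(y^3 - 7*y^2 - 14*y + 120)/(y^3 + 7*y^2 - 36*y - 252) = (y^2 - y - 20)/(y^2 + 13*y + 42)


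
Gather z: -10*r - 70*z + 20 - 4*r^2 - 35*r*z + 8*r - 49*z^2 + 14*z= -4*r^2 - 2*r - 49*z^2 + z*(-35*r - 56) + 20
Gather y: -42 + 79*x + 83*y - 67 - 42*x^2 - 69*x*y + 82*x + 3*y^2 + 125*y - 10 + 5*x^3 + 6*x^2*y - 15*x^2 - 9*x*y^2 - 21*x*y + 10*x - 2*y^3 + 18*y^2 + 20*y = 5*x^3 - 57*x^2 + 171*x - 2*y^3 + y^2*(21 - 9*x) + y*(6*x^2 - 90*x + 228) - 119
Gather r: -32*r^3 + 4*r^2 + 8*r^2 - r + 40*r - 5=-32*r^3 + 12*r^2 + 39*r - 5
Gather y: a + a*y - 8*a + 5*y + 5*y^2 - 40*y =-7*a + 5*y^2 + y*(a - 35)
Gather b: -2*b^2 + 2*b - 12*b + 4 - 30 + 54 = -2*b^2 - 10*b + 28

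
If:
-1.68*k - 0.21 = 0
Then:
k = -0.12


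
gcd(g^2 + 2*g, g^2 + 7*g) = g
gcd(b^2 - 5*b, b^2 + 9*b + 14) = 1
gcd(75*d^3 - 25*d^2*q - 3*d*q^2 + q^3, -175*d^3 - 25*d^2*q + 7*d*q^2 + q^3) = -25*d^2 + q^2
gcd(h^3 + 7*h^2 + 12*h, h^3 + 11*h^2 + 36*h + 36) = h + 3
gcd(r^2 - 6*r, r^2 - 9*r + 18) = r - 6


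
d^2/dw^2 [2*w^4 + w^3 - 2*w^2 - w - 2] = 24*w^2 + 6*w - 4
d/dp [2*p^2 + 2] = 4*p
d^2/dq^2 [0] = 0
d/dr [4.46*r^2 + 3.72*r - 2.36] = 8.92*r + 3.72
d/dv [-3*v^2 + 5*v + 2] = 5 - 6*v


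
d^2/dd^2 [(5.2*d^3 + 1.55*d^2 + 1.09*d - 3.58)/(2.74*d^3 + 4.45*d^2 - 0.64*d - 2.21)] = (-1.13686837721616e-13*d^7 - 103.53364*d^6 + 103.812024*d^5 + 151.381164*d^4 - 404.653122*d^3 - 172.89561*d^2 + 147.806598*d - 61.290438)/(20.570824*d^9 + 100.22646*d^8 + 148.361958*d^7 - 8.47538300000001*d^6 - 196.333068*d^5 - 102.569679*d^4 + 77.649638*d^3 + 62.487087*d^2 - 9.377472*d - 10.793861)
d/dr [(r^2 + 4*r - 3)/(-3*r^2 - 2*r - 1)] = 10*(r^2 - 2*r - 1)/(9*r^4 + 12*r^3 + 10*r^2 + 4*r + 1)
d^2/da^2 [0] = 0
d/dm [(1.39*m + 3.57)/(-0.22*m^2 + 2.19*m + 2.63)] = (0.3058*m^2 + 1.5708*m - 4.1626)/(0.0484*m^4 - 0.9636*m^3 + 3.6389*m^2 + 11.5194*m + 6.9169)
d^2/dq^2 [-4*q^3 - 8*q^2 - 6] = -24*q - 16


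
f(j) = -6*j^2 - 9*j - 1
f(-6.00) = -163.00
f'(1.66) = -28.92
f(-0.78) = 2.37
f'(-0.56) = -2.28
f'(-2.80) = 24.60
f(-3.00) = -28.00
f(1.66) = -32.47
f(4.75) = -179.12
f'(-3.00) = 27.00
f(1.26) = -21.87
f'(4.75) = -66.00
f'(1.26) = -24.12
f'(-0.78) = 0.36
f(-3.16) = -32.47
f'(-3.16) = 28.92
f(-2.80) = -22.84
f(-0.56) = 2.16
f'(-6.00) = 63.00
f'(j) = -12*j - 9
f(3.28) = -95.07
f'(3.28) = -48.36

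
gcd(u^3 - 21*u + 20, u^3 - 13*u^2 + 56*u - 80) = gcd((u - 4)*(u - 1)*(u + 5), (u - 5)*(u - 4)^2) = u - 4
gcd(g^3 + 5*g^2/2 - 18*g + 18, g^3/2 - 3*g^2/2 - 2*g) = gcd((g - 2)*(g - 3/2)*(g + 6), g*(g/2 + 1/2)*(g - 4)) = 1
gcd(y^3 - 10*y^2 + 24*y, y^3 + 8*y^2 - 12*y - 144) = y - 4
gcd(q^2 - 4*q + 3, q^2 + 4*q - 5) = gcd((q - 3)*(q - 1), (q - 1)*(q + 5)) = q - 1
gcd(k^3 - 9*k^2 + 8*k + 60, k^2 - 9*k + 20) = k - 5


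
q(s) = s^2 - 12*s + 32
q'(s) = 2*s - 12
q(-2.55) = 69.10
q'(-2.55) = -17.10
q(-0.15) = 33.82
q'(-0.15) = -12.30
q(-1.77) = 56.37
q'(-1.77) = -15.54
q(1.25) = 18.56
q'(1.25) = -9.50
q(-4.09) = 97.81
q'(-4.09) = -20.18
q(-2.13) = 62.10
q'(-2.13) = -16.26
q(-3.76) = 91.26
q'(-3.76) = -19.52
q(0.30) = 28.49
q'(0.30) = -11.40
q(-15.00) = 437.00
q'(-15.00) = -42.00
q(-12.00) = 320.00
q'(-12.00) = -36.00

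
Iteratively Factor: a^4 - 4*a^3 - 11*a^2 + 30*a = (a - 5)*(a^3 + a^2 - 6*a) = (a - 5)*(a - 2)*(a^2 + 3*a) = (a - 5)*(a - 2)*(a + 3)*(a)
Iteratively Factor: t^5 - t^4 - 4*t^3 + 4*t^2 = (t + 2)*(t^4 - 3*t^3 + 2*t^2) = (t - 2)*(t + 2)*(t^3 - t^2) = t*(t - 2)*(t + 2)*(t^2 - t) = t^2*(t - 2)*(t + 2)*(t - 1)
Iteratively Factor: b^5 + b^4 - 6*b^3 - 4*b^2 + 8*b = (b + 2)*(b^4 - b^3 - 4*b^2 + 4*b) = b*(b + 2)*(b^3 - b^2 - 4*b + 4) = b*(b - 2)*(b + 2)*(b^2 + b - 2) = b*(b - 2)*(b - 1)*(b + 2)*(b + 2)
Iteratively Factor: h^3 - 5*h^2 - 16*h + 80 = (h - 5)*(h^2 - 16) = (h - 5)*(h + 4)*(h - 4)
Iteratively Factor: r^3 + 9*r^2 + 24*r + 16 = (r + 4)*(r^2 + 5*r + 4) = (r + 4)^2*(r + 1)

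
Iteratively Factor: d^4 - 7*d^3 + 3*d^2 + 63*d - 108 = (d + 3)*(d^3 - 10*d^2 + 33*d - 36) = (d - 4)*(d + 3)*(d^2 - 6*d + 9) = (d - 4)*(d - 3)*(d + 3)*(d - 3)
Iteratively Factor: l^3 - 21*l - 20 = (l - 5)*(l^2 + 5*l + 4) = (l - 5)*(l + 1)*(l + 4)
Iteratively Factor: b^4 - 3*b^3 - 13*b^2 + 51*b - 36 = (b - 3)*(b^3 - 13*b + 12) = (b - 3)^2*(b^2 + 3*b - 4) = (b - 3)^2*(b + 4)*(b - 1)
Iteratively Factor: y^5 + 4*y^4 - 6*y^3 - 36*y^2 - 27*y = (y + 3)*(y^4 + y^3 - 9*y^2 - 9*y) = (y + 1)*(y + 3)*(y^3 - 9*y) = y*(y + 1)*(y + 3)*(y^2 - 9) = y*(y - 3)*(y + 1)*(y + 3)*(y + 3)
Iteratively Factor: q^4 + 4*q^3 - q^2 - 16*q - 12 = (q + 1)*(q^3 + 3*q^2 - 4*q - 12) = (q + 1)*(q + 3)*(q^2 - 4) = (q - 2)*(q + 1)*(q + 3)*(q + 2)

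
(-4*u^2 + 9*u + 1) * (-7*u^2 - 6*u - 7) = 28*u^4 - 39*u^3 - 33*u^2 - 69*u - 7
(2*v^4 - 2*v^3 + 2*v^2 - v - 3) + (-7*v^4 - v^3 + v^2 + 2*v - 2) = -5*v^4 - 3*v^3 + 3*v^2 + v - 5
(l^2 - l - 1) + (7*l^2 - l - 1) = 8*l^2 - 2*l - 2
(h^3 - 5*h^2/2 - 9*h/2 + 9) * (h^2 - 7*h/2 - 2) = h^5 - 6*h^4 + 9*h^3/4 + 119*h^2/4 - 45*h/2 - 18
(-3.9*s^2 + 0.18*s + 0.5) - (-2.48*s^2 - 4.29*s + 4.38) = -1.42*s^2 + 4.47*s - 3.88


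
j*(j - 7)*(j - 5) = j^3 - 12*j^2 + 35*j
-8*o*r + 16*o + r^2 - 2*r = (-8*o + r)*(r - 2)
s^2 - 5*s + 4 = (s - 4)*(s - 1)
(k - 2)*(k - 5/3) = k^2 - 11*k/3 + 10/3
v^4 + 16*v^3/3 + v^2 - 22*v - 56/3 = (v - 2)*(v + 1)*(v + 7/3)*(v + 4)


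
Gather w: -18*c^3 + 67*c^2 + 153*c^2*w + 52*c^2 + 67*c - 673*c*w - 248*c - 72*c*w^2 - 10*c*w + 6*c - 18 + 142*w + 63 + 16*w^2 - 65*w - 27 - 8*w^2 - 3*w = -18*c^3 + 119*c^2 - 175*c + w^2*(8 - 72*c) + w*(153*c^2 - 683*c + 74) + 18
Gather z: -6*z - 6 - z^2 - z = -z^2 - 7*z - 6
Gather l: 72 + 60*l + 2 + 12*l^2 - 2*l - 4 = 12*l^2 + 58*l + 70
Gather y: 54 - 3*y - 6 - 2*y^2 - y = -2*y^2 - 4*y + 48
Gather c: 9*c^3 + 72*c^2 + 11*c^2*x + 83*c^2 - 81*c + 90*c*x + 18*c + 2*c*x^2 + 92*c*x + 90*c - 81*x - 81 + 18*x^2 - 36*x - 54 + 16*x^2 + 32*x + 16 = 9*c^3 + c^2*(11*x + 155) + c*(2*x^2 + 182*x + 27) + 34*x^2 - 85*x - 119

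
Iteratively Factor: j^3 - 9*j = (j + 3)*(j^2 - 3*j) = (j - 3)*(j + 3)*(j)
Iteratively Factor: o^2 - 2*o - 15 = (o + 3)*(o - 5)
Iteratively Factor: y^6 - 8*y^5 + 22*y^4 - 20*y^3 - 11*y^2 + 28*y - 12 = (y - 1)*(y^5 - 7*y^4 + 15*y^3 - 5*y^2 - 16*y + 12) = (y - 2)*(y - 1)*(y^4 - 5*y^3 + 5*y^2 + 5*y - 6) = (y - 2)*(y - 1)^2*(y^3 - 4*y^2 + y + 6) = (y - 2)*(y - 1)^2*(y + 1)*(y^2 - 5*y + 6) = (y - 2)^2*(y - 1)^2*(y + 1)*(y - 3)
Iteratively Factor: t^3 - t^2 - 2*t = (t + 1)*(t^2 - 2*t) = t*(t + 1)*(t - 2)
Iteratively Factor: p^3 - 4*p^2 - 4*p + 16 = (p - 4)*(p^2 - 4) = (p - 4)*(p - 2)*(p + 2)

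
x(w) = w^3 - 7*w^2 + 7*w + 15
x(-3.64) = -151.46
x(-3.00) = -96.00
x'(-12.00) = 607.00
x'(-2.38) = 57.31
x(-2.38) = -54.79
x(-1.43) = -12.25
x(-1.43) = -12.25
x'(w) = 3*w^2 - 14*w + 7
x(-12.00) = -2805.00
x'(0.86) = -2.82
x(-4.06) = -195.73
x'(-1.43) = 33.15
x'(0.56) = 0.10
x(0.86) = 16.48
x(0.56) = 16.90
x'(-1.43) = 33.15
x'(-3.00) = 76.00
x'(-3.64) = 97.71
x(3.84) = -4.72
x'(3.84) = -2.52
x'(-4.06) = 113.29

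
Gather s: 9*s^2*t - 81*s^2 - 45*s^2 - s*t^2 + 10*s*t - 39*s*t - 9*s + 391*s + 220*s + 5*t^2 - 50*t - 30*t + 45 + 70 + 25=s^2*(9*t - 126) + s*(-t^2 - 29*t + 602) + 5*t^2 - 80*t + 140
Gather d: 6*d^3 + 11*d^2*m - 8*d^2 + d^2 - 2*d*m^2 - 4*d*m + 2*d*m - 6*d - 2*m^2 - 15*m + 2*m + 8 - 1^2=6*d^3 + d^2*(11*m - 7) + d*(-2*m^2 - 2*m - 6) - 2*m^2 - 13*m + 7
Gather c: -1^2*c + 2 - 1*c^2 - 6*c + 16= -c^2 - 7*c + 18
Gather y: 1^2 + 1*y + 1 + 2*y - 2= 3*y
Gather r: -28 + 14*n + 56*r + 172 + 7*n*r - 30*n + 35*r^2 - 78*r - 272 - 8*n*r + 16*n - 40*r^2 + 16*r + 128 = -5*r^2 + r*(-n - 6)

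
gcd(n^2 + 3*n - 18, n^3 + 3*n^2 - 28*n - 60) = n + 6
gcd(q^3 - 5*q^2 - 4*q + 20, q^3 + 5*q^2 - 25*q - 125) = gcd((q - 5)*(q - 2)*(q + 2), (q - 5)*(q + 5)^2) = q - 5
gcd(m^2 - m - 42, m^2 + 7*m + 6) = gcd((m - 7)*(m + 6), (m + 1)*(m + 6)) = m + 6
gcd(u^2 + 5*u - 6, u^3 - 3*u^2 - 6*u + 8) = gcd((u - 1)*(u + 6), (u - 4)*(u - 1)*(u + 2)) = u - 1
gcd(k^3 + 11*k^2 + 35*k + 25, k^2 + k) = k + 1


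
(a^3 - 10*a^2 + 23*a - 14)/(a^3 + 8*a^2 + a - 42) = (a^2 - 8*a + 7)/(a^2 + 10*a + 21)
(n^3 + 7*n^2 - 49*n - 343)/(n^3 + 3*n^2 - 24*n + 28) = (n^2 - 49)/(n^2 - 4*n + 4)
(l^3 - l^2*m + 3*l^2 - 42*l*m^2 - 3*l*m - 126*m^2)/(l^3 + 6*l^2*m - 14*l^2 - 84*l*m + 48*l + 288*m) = (l^2 - 7*l*m + 3*l - 21*m)/(l^2 - 14*l + 48)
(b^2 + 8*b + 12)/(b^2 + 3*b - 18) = (b + 2)/(b - 3)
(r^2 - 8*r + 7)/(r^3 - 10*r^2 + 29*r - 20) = (r - 7)/(r^2 - 9*r + 20)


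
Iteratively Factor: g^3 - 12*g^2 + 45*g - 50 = (g - 5)*(g^2 - 7*g + 10) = (g - 5)^2*(g - 2)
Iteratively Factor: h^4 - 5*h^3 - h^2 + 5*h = (h + 1)*(h^3 - 6*h^2 + 5*h) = (h - 5)*(h + 1)*(h^2 - h) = h*(h - 5)*(h + 1)*(h - 1)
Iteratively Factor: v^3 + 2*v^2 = (v)*(v^2 + 2*v) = v*(v + 2)*(v)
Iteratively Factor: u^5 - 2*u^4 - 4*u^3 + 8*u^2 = (u - 2)*(u^4 - 4*u^2) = (u - 2)^2*(u^3 + 2*u^2) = u*(u - 2)^2*(u^2 + 2*u) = u*(u - 2)^2*(u + 2)*(u)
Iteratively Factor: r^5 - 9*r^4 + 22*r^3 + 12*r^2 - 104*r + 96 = (r + 2)*(r^4 - 11*r^3 + 44*r^2 - 76*r + 48) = (r - 4)*(r + 2)*(r^3 - 7*r^2 + 16*r - 12) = (r - 4)*(r - 2)*(r + 2)*(r^2 - 5*r + 6) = (r - 4)*(r - 2)^2*(r + 2)*(r - 3)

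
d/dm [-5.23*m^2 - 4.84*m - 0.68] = -10.46*m - 4.84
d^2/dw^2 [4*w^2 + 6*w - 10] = 8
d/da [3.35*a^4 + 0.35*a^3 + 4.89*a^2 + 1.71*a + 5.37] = 13.4*a^3 + 1.05*a^2 + 9.78*a + 1.71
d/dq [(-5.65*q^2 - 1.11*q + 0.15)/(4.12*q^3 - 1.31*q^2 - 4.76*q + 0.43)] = (23.278*q^4 + 9.1464*q^3 + 23.5859*q^2 - 4.466*q + 0.2367)/(16.9744*q^6 - 10.7944*q^5 - 37.5063*q^4 + 16.0144*q^3 + 21.531*q^2 - 4.0936*q + 0.1849)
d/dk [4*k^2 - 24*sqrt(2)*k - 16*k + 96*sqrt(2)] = 8*k - 24*sqrt(2) - 16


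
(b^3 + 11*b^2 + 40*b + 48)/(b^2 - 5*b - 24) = (b^2 + 8*b + 16)/(b - 8)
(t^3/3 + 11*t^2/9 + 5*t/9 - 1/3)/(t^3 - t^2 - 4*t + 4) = (3*t^3 + 11*t^2 + 5*t - 3)/(9*(t^3 - t^2 - 4*t + 4))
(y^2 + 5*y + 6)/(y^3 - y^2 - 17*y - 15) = (y + 2)/(y^2 - 4*y - 5)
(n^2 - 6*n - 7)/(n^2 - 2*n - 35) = (n + 1)/(n + 5)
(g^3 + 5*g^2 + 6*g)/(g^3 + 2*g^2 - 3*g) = (g + 2)/(g - 1)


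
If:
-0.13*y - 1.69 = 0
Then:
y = -13.00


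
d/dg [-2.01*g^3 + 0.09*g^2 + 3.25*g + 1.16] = -6.03*g^2 + 0.18*g + 3.25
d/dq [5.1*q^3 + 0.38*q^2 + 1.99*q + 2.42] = 15.3*q^2 + 0.76*q + 1.99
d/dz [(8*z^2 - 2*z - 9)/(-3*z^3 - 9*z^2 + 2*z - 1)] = (24*z^4 - 12*z^3 - 83*z^2 - 178*z + 20)/(9*z^6 + 54*z^5 + 69*z^4 - 30*z^3 + 22*z^2 - 4*z + 1)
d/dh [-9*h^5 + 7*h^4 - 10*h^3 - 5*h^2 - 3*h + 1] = -45*h^4 + 28*h^3 - 30*h^2 - 10*h - 3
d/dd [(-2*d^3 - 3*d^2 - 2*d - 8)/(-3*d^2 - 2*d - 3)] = 2*(3*d^4 + 4*d^3 + 9*d^2 - 15*d - 5)/(9*d^4 + 12*d^3 + 22*d^2 + 12*d + 9)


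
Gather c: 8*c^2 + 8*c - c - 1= 8*c^2 + 7*c - 1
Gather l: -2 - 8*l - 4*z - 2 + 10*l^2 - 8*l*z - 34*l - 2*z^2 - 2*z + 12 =10*l^2 + l*(-8*z - 42) - 2*z^2 - 6*z + 8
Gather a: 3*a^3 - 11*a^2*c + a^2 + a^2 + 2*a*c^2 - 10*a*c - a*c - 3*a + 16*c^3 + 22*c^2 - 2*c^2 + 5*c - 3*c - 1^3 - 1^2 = 3*a^3 + a^2*(2 - 11*c) + a*(2*c^2 - 11*c - 3) + 16*c^3 + 20*c^2 + 2*c - 2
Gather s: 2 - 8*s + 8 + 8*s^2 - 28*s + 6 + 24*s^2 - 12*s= 32*s^2 - 48*s + 16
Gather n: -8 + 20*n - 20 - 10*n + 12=10*n - 16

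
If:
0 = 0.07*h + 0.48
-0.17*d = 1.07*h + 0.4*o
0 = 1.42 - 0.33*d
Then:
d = 4.30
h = -6.86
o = 16.51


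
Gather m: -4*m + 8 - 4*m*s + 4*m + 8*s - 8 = -4*m*s + 8*s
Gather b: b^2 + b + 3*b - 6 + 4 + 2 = b^2 + 4*b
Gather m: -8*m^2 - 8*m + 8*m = -8*m^2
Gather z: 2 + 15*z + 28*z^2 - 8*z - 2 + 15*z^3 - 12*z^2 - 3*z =15*z^3 + 16*z^2 + 4*z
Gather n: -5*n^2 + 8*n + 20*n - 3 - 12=-5*n^2 + 28*n - 15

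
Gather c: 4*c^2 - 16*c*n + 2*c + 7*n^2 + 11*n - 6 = 4*c^2 + c*(2 - 16*n) + 7*n^2 + 11*n - 6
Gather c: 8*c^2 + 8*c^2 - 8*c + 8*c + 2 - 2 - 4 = 16*c^2 - 4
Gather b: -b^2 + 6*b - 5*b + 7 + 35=-b^2 + b + 42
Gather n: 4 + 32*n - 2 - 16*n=16*n + 2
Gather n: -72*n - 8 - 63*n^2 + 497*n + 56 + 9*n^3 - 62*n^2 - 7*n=9*n^3 - 125*n^2 + 418*n + 48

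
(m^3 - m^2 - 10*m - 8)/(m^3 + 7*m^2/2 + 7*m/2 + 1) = 2*(m - 4)/(2*m + 1)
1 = 1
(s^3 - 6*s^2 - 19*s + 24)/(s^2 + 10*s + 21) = (s^2 - 9*s + 8)/(s + 7)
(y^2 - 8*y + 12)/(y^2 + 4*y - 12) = (y - 6)/(y + 6)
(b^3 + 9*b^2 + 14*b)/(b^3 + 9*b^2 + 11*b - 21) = b*(b + 2)/(b^2 + 2*b - 3)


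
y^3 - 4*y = y*(y - 2)*(y + 2)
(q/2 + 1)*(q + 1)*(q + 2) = q^3/2 + 5*q^2/2 + 4*q + 2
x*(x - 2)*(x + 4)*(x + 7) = x^4 + 9*x^3 + 6*x^2 - 56*x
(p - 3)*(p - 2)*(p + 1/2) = p^3 - 9*p^2/2 + 7*p/2 + 3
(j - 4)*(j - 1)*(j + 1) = j^3 - 4*j^2 - j + 4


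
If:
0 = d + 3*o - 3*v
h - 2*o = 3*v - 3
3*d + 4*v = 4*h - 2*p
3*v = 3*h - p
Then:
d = 18/5 - 24*v/5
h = 41*v/5 - 27/5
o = 13*v/5 - 6/5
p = 108*v/5 - 81/5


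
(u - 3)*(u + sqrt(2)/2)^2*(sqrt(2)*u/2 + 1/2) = sqrt(2)*u^4/2 - 3*sqrt(2)*u^3/2 + 3*u^3/2 - 9*u^2/2 + 3*sqrt(2)*u^2/4 - 9*sqrt(2)*u/4 + u/4 - 3/4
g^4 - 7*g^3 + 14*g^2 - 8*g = g*(g - 4)*(g - 2)*(g - 1)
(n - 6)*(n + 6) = n^2 - 36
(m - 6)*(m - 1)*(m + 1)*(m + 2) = m^4 - 4*m^3 - 13*m^2 + 4*m + 12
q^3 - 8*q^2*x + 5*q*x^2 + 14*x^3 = (q - 7*x)*(q - 2*x)*(q + x)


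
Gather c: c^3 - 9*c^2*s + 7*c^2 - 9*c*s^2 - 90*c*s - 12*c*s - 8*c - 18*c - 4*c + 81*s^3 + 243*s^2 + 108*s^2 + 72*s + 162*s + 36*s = c^3 + c^2*(7 - 9*s) + c*(-9*s^2 - 102*s - 30) + 81*s^3 + 351*s^2 + 270*s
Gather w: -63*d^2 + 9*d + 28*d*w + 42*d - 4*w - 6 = -63*d^2 + 51*d + w*(28*d - 4) - 6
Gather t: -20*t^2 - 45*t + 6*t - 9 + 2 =-20*t^2 - 39*t - 7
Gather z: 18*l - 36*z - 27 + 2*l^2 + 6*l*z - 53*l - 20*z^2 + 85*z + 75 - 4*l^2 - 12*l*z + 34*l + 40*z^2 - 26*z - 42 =-2*l^2 - l + 20*z^2 + z*(23 - 6*l) + 6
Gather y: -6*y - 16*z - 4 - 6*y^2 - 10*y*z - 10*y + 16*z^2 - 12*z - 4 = -6*y^2 + y*(-10*z - 16) + 16*z^2 - 28*z - 8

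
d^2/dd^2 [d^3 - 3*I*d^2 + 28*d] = 6*d - 6*I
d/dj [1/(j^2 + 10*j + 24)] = 2*(-j - 5)/(j^2 + 10*j + 24)^2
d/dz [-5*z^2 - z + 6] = -10*z - 1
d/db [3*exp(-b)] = -3*exp(-b)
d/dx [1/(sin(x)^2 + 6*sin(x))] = -2*(sin(x) + 3)*cos(x)/((sin(x) + 6)^2*sin(x)^2)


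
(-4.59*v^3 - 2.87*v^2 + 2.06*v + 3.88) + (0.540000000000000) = -4.59*v^3 - 2.87*v^2 + 2.06*v + 4.42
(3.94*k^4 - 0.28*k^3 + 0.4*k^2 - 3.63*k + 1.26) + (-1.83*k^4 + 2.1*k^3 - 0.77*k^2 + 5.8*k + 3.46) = 2.11*k^4 + 1.82*k^3 - 0.37*k^2 + 2.17*k + 4.72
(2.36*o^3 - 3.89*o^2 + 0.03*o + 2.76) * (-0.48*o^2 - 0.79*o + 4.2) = -1.1328*o^5 + 0.00279999999999991*o^4 + 12.9707*o^3 - 17.6865*o^2 - 2.0544*o + 11.592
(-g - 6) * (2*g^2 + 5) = -2*g^3 - 12*g^2 - 5*g - 30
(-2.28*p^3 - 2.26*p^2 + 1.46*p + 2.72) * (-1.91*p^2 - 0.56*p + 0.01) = 4.3548*p^5 + 5.5934*p^4 - 1.5458*p^3 - 6.0354*p^2 - 1.5086*p + 0.0272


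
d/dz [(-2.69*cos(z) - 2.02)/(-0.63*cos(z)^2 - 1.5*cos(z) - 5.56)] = (1.6947*cos(z)^2 + 2.5452*cos(z) - 11.9264)*sin(z)/(0.3969*cos(z)^4 + 1.89*cos(z)^3 + 9.2556*cos(z)^2 + 16.68*cos(z) + 30.9136)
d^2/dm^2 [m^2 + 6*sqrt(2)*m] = 2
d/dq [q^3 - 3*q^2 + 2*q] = 3*q^2 - 6*q + 2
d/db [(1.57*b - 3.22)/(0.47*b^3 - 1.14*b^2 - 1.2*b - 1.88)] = (-1.4758*b^3 + 6.33*b^2 - 7.3416*b - 6.8156)/(0.2209*b^6 - 1.0716*b^5 + 0.1716*b^4 + 0.9688*b^3 + 5.7264*b^2 + 4.512*b + 3.5344)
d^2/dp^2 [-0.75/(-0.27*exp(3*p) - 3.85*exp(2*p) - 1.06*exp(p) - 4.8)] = (0.75*(0.81*exp(2*p) + 7.7*exp(p) + 1.06)*(1.62*exp(2*p) + 15.4*exp(p) + 2.12)*exp(p) - (1.8225*exp(2*p) + 11.55*exp(p) + 0.795)*(0.27*exp(3*p) + 3.85*exp(2*p) + 1.06*exp(p) + 4.8))*exp(p)/(0.27*exp(3*p) + 3.85*exp(2*p) + 1.06*exp(p) + 4.8)^3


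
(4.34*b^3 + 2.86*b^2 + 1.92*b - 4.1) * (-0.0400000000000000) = -0.1736*b^3 - 0.1144*b^2 - 0.0768*b + 0.164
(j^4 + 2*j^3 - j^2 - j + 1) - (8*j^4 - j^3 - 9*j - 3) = -7*j^4 + 3*j^3 - j^2 + 8*j + 4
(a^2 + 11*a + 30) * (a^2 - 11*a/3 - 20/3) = a^4 + 22*a^3/3 - 17*a^2 - 550*a/3 - 200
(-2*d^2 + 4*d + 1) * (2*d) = -4*d^3 + 8*d^2 + 2*d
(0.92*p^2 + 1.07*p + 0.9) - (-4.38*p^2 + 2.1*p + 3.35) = 5.3*p^2 - 1.03*p - 2.45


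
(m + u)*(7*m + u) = 7*m^2 + 8*m*u + u^2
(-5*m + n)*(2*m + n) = -10*m^2 - 3*m*n + n^2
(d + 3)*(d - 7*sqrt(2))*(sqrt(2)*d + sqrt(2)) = sqrt(2)*d^3 - 14*d^2 + 4*sqrt(2)*d^2 - 56*d + 3*sqrt(2)*d - 42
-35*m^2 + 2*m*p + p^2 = (-5*m + p)*(7*m + p)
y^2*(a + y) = a*y^2 + y^3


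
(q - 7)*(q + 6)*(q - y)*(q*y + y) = q^4*y - q^3*y^2 - 43*q^2*y + 43*q*y^2 - 42*q*y + 42*y^2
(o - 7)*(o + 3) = o^2 - 4*o - 21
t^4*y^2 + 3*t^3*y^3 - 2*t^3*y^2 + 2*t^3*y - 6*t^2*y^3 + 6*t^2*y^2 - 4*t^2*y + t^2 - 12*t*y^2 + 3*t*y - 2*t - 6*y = (t - 2)*(t + 3*y)*(t*y + 1)^2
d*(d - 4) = d^2 - 4*d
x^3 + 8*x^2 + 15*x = x*(x + 3)*(x + 5)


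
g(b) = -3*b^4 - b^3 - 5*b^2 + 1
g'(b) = -12*b^3 - 3*b^2 - 10*b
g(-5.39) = -2519.74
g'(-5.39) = 1845.83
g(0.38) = 0.16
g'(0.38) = -4.89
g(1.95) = -68.80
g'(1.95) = -119.89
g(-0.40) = 0.19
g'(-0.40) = 4.29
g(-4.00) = -783.00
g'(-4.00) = 760.00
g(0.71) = -2.64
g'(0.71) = -12.91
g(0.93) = -6.37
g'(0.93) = -21.55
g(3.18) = -388.50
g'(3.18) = -448.03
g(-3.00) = -260.00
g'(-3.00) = 327.00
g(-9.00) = -19358.00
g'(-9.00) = 8595.00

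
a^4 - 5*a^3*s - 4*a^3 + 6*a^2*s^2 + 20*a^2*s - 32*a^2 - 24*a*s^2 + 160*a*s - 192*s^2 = (a - 8)*(a + 4)*(a - 3*s)*(a - 2*s)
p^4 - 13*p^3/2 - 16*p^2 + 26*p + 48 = (p - 8)*(p - 2)*(p + 3/2)*(p + 2)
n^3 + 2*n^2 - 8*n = n*(n - 2)*(n + 4)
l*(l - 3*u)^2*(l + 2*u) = l^4 - 4*l^3*u - 3*l^2*u^2 + 18*l*u^3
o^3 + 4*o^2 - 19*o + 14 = (o - 2)*(o - 1)*(o + 7)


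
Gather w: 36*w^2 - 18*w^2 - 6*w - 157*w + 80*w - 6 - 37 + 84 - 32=18*w^2 - 83*w + 9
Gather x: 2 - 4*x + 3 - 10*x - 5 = -14*x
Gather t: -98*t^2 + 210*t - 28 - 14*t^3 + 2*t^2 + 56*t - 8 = -14*t^3 - 96*t^2 + 266*t - 36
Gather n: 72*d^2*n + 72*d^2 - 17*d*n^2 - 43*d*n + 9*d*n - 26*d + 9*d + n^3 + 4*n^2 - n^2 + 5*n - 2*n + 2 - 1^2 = 72*d^2 - 17*d + n^3 + n^2*(3 - 17*d) + n*(72*d^2 - 34*d + 3) + 1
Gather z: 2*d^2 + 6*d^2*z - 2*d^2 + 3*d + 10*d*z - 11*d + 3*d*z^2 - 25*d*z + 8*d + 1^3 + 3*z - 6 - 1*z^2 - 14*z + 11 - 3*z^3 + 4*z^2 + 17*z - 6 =-3*z^3 + z^2*(3*d + 3) + z*(6*d^2 - 15*d + 6)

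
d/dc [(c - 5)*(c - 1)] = 2*c - 6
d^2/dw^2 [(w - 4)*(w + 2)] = 2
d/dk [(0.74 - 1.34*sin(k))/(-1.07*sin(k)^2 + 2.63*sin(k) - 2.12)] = (-1.4338*sin(k)^2 + 1.5836*sin(k) + 0.8946)*cos(k)/(1.1449*sin(k)^4 - 5.6282*sin(k)^3 + 11.4537*sin(k)^2 - 11.1512*sin(k) + 4.4944)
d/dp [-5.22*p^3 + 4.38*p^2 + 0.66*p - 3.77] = -15.66*p^2 + 8.76*p + 0.66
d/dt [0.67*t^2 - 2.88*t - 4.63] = 1.34*t - 2.88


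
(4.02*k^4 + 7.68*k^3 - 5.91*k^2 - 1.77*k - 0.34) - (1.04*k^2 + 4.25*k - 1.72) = 4.02*k^4 + 7.68*k^3 - 6.95*k^2 - 6.02*k + 1.38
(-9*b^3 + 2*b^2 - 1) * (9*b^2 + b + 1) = -81*b^5 + 9*b^4 - 7*b^3 - 7*b^2 - b - 1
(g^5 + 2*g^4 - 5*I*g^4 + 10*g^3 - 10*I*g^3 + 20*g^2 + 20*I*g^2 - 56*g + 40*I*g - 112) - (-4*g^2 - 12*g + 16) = g^5 + 2*g^4 - 5*I*g^4 + 10*g^3 - 10*I*g^3 + 24*g^2 + 20*I*g^2 - 44*g + 40*I*g - 128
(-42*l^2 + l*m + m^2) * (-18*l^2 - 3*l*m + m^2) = 756*l^4 + 108*l^3*m - 63*l^2*m^2 - 2*l*m^3 + m^4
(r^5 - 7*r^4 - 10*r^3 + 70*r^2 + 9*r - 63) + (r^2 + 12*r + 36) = r^5 - 7*r^4 - 10*r^3 + 71*r^2 + 21*r - 27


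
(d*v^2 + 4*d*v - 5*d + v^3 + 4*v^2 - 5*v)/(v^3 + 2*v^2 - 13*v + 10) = (d + v)/(v - 2)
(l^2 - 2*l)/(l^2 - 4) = l/(l + 2)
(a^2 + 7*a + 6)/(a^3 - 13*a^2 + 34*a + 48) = (a + 6)/(a^2 - 14*a + 48)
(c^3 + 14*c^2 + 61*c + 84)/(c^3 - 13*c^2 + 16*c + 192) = (c^2 + 11*c + 28)/(c^2 - 16*c + 64)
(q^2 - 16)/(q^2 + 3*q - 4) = (q - 4)/(q - 1)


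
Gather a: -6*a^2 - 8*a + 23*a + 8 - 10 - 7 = -6*a^2 + 15*a - 9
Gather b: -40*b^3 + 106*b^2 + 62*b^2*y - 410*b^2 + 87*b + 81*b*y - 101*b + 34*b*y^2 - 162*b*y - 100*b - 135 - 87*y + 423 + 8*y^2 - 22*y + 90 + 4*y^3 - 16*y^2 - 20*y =-40*b^3 + b^2*(62*y - 304) + b*(34*y^2 - 81*y - 114) + 4*y^3 - 8*y^2 - 129*y + 378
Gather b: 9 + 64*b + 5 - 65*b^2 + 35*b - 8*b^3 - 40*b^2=-8*b^3 - 105*b^2 + 99*b + 14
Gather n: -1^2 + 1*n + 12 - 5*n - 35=-4*n - 24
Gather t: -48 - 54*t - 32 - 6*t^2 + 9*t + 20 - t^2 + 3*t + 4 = -7*t^2 - 42*t - 56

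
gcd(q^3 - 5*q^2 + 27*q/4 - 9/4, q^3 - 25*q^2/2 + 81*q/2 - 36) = q^2 - 9*q/2 + 9/2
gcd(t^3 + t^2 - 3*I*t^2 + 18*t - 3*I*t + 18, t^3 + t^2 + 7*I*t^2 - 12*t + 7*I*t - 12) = t^2 + t*(1 + 3*I) + 3*I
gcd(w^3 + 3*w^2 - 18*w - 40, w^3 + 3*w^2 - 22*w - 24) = w - 4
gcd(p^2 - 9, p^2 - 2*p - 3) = p - 3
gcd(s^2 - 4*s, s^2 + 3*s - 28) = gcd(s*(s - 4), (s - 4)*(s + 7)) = s - 4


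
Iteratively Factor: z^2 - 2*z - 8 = (z - 4)*(z + 2)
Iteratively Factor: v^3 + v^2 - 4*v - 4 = (v - 2)*(v^2 + 3*v + 2) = (v - 2)*(v + 1)*(v + 2)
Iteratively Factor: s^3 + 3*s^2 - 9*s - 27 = (s + 3)*(s^2 - 9) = (s + 3)^2*(s - 3)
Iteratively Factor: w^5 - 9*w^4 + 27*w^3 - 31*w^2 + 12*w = (w - 3)*(w^4 - 6*w^3 + 9*w^2 - 4*w) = (w - 4)*(w - 3)*(w^3 - 2*w^2 + w) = (w - 4)*(w - 3)*(w - 1)*(w^2 - w) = (w - 4)*(w - 3)*(w - 1)^2*(w)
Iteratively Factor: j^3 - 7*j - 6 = (j + 2)*(j^2 - 2*j - 3) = (j - 3)*(j + 2)*(j + 1)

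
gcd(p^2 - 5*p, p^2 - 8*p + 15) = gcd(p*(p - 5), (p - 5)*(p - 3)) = p - 5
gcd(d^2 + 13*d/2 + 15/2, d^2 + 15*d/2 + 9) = d + 3/2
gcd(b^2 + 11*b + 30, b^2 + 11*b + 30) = b^2 + 11*b + 30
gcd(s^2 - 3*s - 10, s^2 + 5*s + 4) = 1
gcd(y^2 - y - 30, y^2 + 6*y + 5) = y + 5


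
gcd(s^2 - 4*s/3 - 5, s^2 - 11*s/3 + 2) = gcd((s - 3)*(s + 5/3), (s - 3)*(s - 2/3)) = s - 3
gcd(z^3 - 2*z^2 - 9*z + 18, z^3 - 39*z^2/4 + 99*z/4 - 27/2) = z - 3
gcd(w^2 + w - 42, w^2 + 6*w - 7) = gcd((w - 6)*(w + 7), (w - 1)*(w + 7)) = w + 7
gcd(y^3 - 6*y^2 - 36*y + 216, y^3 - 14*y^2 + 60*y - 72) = y^2 - 12*y + 36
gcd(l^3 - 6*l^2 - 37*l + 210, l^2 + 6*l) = l + 6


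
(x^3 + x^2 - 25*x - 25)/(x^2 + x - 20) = (x^2 - 4*x - 5)/(x - 4)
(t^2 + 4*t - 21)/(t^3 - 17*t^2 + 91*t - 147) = (t + 7)/(t^2 - 14*t + 49)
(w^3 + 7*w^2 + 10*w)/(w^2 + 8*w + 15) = w*(w + 2)/(w + 3)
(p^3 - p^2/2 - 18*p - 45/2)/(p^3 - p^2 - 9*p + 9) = (2*p^2 - 7*p - 15)/(2*(p^2 - 4*p + 3))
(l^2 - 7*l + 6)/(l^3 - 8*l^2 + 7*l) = (l - 6)/(l*(l - 7))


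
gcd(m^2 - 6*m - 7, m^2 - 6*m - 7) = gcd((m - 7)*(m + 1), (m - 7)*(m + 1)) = m^2 - 6*m - 7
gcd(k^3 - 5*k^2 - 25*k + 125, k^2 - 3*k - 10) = k - 5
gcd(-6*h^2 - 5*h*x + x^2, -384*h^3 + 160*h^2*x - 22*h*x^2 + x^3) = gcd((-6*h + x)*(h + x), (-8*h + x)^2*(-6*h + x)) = -6*h + x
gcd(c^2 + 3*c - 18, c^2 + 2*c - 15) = c - 3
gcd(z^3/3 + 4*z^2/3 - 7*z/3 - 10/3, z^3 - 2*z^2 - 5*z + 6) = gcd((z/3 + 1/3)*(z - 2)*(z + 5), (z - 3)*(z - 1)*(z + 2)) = 1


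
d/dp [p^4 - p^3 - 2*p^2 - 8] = p*(4*p^2 - 3*p - 4)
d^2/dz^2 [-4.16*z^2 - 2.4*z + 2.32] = -8.32000000000000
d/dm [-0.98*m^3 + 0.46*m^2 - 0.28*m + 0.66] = -2.94*m^2 + 0.92*m - 0.28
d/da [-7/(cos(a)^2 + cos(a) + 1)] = -7*(2*cos(a) + 1)*sin(a)/(cos(a)^2 + cos(a) + 1)^2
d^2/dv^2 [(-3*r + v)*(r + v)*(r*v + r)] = 2*r*(-2*r + 3*v + 1)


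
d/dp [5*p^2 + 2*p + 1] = 10*p + 2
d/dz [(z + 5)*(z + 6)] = 2*z + 11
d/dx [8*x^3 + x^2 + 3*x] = 24*x^2 + 2*x + 3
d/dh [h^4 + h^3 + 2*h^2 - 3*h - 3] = 4*h^3 + 3*h^2 + 4*h - 3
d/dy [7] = 0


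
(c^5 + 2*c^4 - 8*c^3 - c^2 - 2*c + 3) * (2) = 2*c^5 + 4*c^4 - 16*c^3 - 2*c^2 - 4*c + 6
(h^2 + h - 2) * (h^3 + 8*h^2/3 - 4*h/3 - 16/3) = h^5 + 11*h^4/3 - 2*h^3/3 - 12*h^2 - 8*h/3 + 32/3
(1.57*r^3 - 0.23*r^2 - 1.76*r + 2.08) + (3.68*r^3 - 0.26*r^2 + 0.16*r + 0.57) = 5.25*r^3 - 0.49*r^2 - 1.6*r + 2.65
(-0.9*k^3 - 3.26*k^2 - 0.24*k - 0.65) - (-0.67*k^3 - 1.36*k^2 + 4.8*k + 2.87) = -0.23*k^3 - 1.9*k^2 - 5.04*k - 3.52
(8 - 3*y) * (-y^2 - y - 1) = 3*y^3 - 5*y^2 - 5*y - 8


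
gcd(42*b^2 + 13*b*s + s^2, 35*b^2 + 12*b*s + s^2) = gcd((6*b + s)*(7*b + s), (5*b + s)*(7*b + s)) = 7*b + s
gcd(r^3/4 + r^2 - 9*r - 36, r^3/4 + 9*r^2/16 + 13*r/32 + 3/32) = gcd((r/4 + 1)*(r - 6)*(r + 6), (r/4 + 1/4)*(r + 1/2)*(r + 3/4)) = 1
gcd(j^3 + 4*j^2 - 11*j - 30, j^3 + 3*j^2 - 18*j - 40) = j^2 + 7*j + 10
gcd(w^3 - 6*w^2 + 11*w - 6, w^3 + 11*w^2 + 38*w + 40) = 1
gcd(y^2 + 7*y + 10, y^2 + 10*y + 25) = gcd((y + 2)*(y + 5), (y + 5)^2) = y + 5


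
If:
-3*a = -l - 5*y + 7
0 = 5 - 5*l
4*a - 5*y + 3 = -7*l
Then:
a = -4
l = 1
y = -6/5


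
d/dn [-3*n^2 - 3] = -6*n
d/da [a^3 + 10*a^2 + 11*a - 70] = 3*a^2 + 20*a + 11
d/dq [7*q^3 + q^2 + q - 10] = 21*q^2 + 2*q + 1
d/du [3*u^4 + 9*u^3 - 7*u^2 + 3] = u*(12*u^2 + 27*u - 14)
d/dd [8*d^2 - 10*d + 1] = 16*d - 10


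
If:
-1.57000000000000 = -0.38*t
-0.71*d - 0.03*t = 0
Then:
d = -0.17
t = 4.13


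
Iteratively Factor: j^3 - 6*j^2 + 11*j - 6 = (j - 2)*(j^2 - 4*j + 3) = (j - 3)*(j - 2)*(j - 1)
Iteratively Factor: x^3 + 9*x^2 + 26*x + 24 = (x + 3)*(x^2 + 6*x + 8) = (x + 3)*(x + 4)*(x + 2)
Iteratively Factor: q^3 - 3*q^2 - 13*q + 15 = (q - 1)*(q^2 - 2*q - 15) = (q - 1)*(q + 3)*(q - 5)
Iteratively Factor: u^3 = (u)*(u^2) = u^2*(u)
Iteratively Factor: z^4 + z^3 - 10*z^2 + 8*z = (z + 4)*(z^3 - 3*z^2 + 2*z) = z*(z + 4)*(z^2 - 3*z + 2) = z*(z - 2)*(z + 4)*(z - 1)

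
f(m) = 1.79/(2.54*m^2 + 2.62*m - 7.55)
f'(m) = 1.79*(-5.08*m - 2.62)/(2.54*m^2 + 2.62*m - 7.55)^2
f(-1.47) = -0.30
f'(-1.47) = 0.25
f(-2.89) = 0.29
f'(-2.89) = 0.58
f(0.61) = -0.36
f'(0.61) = -0.41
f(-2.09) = -0.93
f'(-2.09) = 3.84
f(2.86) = 0.09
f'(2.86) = -0.07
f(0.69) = -0.39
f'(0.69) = -0.53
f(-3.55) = 0.12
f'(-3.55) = 0.12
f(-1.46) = -0.30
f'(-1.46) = 0.24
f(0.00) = -0.24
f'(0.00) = -0.08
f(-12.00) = 0.01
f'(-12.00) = 0.00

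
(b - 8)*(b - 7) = b^2 - 15*b + 56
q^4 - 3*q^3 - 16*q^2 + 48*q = q*(q - 4)*(q - 3)*(q + 4)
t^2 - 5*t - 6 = (t - 6)*(t + 1)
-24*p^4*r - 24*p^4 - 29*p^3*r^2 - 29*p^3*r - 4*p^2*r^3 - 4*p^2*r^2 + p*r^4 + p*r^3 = (-8*p + r)*(p + r)*(3*p + r)*(p*r + p)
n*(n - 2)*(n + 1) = n^3 - n^2 - 2*n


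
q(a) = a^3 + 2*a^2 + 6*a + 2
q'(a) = 3*a^2 + 4*a + 6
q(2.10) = 32.68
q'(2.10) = 27.63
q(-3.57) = -39.43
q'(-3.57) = 29.95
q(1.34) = 16.04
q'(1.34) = 16.75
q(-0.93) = -2.65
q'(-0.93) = 4.87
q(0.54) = 5.98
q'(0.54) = 9.03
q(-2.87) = -22.39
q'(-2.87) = 19.23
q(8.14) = 722.71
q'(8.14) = 237.34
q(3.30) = 79.52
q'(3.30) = 51.87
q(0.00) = 2.00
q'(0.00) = 6.00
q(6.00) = 326.00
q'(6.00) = 138.00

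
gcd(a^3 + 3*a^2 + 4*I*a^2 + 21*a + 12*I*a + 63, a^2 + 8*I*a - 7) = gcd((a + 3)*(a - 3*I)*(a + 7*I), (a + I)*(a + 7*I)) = a + 7*I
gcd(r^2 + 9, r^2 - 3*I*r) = r - 3*I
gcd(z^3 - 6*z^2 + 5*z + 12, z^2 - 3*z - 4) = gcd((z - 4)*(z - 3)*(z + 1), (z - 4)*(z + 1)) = z^2 - 3*z - 4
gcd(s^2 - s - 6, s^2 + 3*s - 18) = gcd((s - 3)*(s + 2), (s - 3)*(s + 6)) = s - 3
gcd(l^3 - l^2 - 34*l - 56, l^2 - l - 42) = l - 7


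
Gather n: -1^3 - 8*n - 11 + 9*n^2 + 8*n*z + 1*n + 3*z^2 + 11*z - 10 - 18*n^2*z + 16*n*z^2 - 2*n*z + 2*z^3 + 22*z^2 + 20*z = n^2*(9 - 18*z) + n*(16*z^2 + 6*z - 7) + 2*z^3 + 25*z^2 + 31*z - 22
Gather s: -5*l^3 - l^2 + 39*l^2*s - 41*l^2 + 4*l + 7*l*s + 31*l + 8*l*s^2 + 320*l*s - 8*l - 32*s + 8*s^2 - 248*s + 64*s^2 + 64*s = -5*l^3 - 42*l^2 + 27*l + s^2*(8*l + 72) + s*(39*l^2 + 327*l - 216)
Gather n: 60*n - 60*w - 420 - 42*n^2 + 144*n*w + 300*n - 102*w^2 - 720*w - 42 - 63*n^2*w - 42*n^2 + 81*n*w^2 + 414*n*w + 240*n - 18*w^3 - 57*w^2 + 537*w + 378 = n^2*(-63*w - 84) + n*(81*w^2 + 558*w + 600) - 18*w^3 - 159*w^2 - 243*w - 84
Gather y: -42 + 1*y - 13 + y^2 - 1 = y^2 + y - 56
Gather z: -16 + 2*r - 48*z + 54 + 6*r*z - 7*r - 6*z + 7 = -5*r + z*(6*r - 54) + 45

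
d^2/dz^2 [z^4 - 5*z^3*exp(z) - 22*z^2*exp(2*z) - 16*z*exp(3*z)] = -5*z^3*exp(z) - 88*z^2*exp(2*z) - 30*z^2*exp(z) + 12*z^2 - 144*z*exp(3*z) - 176*z*exp(2*z) - 30*z*exp(z) - 96*exp(3*z) - 44*exp(2*z)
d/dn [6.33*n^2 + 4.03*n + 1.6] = 12.66*n + 4.03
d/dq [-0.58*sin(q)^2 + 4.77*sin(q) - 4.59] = (4.77 - 1.16*sin(q))*cos(q)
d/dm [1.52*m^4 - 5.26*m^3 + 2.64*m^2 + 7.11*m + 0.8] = 6.08*m^3 - 15.78*m^2 + 5.28*m + 7.11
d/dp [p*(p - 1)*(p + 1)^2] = 4*p^3 + 3*p^2 - 2*p - 1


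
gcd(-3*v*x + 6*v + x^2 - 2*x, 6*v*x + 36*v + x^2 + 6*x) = 1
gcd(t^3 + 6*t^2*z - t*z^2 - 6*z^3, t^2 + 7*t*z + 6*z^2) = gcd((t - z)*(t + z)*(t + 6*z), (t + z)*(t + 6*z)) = t^2 + 7*t*z + 6*z^2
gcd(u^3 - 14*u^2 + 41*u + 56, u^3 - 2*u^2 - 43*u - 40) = u^2 - 7*u - 8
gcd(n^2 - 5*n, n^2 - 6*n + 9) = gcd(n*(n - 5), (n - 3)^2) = 1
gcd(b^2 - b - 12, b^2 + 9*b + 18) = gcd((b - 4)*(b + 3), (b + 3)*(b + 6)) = b + 3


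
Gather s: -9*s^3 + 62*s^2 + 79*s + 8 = -9*s^3 + 62*s^2 + 79*s + 8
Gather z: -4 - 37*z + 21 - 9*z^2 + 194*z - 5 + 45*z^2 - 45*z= 36*z^2 + 112*z + 12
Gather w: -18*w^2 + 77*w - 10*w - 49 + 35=-18*w^2 + 67*w - 14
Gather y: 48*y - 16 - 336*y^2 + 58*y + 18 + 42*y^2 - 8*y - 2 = -294*y^2 + 98*y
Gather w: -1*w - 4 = -w - 4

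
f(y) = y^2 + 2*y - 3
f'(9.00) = 20.00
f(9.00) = 96.00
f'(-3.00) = -4.00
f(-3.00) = 0.00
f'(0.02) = 2.04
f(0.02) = -2.96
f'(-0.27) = 1.46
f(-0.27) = -3.47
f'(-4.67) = -7.34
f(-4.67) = 9.47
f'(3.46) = 8.92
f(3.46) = 15.89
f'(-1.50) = -1.00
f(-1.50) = -3.75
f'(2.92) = 7.84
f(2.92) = 11.37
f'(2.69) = 7.38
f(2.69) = 9.62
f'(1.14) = 4.28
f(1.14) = 0.58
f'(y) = 2*y + 2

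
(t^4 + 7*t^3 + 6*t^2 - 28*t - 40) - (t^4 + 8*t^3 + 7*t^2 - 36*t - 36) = -t^3 - t^2 + 8*t - 4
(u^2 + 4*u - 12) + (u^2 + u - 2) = 2*u^2 + 5*u - 14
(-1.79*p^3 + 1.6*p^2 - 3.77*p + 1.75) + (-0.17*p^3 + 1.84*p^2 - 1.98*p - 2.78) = -1.96*p^3 + 3.44*p^2 - 5.75*p - 1.03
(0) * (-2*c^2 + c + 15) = 0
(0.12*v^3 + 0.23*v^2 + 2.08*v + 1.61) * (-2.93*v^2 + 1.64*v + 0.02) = -0.3516*v^5 - 0.4771*v^4 - 5.7148*v^3 - 1.3015*v^2 + 2.682*v + 0.0322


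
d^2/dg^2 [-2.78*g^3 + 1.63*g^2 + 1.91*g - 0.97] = 3.26 - 16.68*g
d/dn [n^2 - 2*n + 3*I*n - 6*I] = 2*n - 2 + 3*I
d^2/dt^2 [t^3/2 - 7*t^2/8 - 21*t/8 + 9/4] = 3*t - 7/4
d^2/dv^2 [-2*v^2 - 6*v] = -4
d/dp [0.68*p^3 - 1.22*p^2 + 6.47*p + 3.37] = 2.04*p^2 - 2.44*p + 6.47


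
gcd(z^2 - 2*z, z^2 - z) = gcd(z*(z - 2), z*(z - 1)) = z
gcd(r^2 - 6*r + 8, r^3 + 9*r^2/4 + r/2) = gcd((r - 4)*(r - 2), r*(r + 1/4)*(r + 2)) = 1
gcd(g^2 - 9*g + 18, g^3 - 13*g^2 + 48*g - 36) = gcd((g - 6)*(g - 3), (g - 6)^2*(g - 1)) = g - 6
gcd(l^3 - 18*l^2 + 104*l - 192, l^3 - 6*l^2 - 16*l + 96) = l^2 - 10*l + 24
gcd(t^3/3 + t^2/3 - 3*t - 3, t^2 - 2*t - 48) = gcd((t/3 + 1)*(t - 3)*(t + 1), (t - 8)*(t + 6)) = 1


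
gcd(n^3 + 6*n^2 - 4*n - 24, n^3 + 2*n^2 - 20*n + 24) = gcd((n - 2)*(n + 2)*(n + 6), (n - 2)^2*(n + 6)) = n^2 + 4*n - 12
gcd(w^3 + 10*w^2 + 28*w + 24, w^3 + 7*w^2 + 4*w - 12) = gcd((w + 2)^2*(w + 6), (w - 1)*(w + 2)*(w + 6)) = w^2 + 8*w + 12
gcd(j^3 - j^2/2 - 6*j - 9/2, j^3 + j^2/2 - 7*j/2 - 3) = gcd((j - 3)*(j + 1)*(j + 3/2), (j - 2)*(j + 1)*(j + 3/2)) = j^2 + 5*j/2 + 3/2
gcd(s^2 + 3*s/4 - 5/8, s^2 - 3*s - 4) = 1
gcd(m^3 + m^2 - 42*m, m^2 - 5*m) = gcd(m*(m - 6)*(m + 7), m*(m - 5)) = m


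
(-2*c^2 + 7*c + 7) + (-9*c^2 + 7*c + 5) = -11*c^2 + 14*c + 12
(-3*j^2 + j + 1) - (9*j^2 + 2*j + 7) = -12*j^2 - j - 6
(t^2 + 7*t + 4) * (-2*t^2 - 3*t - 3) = -2*t^4 - 17*t^3 - 32*t^2 - 33*t - 12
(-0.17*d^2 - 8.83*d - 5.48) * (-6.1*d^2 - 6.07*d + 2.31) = 1.037*d^4 + 54.8949*d^3 + 86.6334*d^2 + 12.8663*d - 12.6588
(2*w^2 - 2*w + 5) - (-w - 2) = 2*w^2 - w + 7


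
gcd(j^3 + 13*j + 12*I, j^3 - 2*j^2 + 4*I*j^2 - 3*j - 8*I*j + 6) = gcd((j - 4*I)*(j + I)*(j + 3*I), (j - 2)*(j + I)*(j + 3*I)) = j^2 + 4*I*j - 3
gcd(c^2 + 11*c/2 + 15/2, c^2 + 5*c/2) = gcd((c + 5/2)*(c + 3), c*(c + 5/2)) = c + 5/2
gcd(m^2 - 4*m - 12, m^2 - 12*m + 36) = m - 6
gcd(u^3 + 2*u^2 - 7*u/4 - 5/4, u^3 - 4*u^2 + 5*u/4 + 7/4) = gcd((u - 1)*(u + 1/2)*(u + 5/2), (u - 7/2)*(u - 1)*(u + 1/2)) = u^2 - u/2 - 1/2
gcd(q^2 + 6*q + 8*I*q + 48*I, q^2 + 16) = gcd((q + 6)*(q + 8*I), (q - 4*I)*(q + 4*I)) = 1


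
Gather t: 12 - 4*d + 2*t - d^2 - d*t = -d^2 - 4*d + t*(2 - d) + 12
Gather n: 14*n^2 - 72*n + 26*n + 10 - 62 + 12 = 14*n^2 - 46*n - 40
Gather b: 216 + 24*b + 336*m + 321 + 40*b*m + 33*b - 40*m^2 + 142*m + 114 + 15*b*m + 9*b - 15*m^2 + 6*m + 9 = b*(55*m + 66) - 55*m^2 + 484*m + 660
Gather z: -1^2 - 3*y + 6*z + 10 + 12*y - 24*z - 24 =9*y - 18*z - 15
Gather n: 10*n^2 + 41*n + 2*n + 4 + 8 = 10*n^2 + 43*n + 12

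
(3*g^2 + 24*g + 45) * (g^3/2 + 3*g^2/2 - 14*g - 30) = 3*g^5/2 + 33*g^4/2 + 33*g^3/2 - 717*g^2/2 - 1350*g - 1350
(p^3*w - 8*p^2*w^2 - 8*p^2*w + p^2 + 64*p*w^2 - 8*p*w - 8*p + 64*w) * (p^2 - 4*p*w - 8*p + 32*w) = p^5*w - 12*p^4*w^2 - 16*p^4*w + p^4 + 32*p^3*w^3 + 192*p^3*w^2 + 52*p^3*w - 16*p^3 - 512*p^2*w^3 - 736*p^2*w^2 + 192*p^2*w + 64*p^2 + 2048*p*w^3 - 512*p*w^2 - 768*p*w + 2048*w^2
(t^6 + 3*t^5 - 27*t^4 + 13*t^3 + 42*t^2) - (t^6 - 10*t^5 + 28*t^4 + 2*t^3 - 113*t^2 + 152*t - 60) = 13*t^5 - 55*t^4 + 11*t^3 + 155*t^2 - 152*t + 60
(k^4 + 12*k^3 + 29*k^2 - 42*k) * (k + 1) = k^5 + 13*k^4 + 41*k^3 - 13*k^2 - 42*k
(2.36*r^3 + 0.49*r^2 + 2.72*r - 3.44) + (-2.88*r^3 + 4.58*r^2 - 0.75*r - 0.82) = -0.52*r^3 + 5.07*r^2 + 1.97*r - 4.26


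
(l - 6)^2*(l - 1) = l^3 - 13*l^2 + 48*l - 36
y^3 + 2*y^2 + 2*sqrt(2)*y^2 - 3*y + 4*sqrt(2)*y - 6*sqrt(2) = (y - 1)*(y + 3)*(y + 2*sqrt(2))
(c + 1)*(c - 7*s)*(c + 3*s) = c^3 - 4*c^2*s + c^2 - 21*c*s^2 - 4*c*s - 21*s^2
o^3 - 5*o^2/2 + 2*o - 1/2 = (o - 1)^2*(o - 1/2)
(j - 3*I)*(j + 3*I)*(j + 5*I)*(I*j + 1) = I*j^4 - 4*j^3 + 14*I*j^2 - 36*j + 45*I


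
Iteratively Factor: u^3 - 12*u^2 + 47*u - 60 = (u - 4)*(u^2 - 8*u + 15) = (u - 4)*(u - 3)*(u - 5)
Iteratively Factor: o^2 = (o)*(o)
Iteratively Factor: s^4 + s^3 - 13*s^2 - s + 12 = (s - 1)*(s^3 + 2*s^2 - 11*s - 12) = (s - 3)*(s - 1)*(s^2 + 5*s + 4) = (s - 3)*(s - 1)*(s + 4)*(s + 1)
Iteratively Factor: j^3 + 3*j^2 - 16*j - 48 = (j + 3)*(j^2 - 16) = (j - 4)*(j + 3)*(j + 4)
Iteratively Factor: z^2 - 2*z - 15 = (z + 3)*(z - 5)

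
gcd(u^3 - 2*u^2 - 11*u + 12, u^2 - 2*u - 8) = u - 4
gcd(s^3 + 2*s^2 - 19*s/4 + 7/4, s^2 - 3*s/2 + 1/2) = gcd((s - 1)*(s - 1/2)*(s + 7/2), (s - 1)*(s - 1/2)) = s^2 - 3*s/2 + 1/2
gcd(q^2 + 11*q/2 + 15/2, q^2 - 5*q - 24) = q + 3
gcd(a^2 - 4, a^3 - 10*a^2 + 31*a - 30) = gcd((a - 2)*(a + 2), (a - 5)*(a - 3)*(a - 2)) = a - 2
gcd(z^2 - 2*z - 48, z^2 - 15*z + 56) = z - 8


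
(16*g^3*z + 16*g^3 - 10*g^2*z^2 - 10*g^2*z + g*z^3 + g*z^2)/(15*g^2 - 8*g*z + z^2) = g*(16*g^2*z + 16*g^2 - 10*g*z^2 - 10*g*z + z^3 + z^2)/(15*g^2 - 8*g*z + z^2)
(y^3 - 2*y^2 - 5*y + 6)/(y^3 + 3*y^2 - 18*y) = (y^2 + y - 2)/(y*(y + 6))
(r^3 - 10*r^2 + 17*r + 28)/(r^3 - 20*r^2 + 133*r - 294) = (r^2 - 3*r - 4)/(r^2 - 13*r + 42)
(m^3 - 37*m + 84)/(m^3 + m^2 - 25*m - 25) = (m^3 - 37*m + 84)/(m^3 + m^2 - 25*m - 25)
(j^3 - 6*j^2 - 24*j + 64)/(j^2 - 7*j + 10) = (j^2 - 4*j - 32)/(j - 5)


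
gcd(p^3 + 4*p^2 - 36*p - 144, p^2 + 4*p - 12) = p + 6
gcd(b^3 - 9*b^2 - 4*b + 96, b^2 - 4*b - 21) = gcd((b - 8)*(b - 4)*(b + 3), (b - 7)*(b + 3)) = b + 3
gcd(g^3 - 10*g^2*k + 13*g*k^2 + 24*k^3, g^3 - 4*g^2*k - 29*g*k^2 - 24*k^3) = g^2 - 7*g*k - 8*k^2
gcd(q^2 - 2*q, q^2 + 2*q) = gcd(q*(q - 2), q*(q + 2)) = q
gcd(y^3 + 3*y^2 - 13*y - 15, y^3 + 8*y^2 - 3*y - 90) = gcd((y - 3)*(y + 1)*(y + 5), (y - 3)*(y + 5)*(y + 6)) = y^2 + 2*y - 15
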